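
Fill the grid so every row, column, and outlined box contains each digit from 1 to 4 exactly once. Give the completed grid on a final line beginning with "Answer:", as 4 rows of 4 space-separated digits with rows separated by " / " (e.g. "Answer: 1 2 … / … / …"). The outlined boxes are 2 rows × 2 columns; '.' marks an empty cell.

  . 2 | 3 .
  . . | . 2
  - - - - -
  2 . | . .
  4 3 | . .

Step 1. [r4c4∈{1}] nothing but 1 survives at r4c4 ⇒ r4c4=1.
Step 2. [r2c3∈{1,4}] 1 has one home in col 3: r2c3 ⇒ r2c3=1.
Step 3. [r3c3∈{4}] r3c3's peers cover all but 4 ⇒ r3c3=4.
Step 4. [r3c2∈{1}] nothing but 1 survives at r3c2 ⇒ r3c2=1.
Step 5. [r4c3∈{2}] only 2 remains possible at r4c3. So r4c3=2.
Step 6. [r3c4∈{3}] r3c4 has the single candidate 3. So r3c4=3.
Step 7. [r1c1∈{1}] r1c1 has the single candidate 1 ⇒ r1c1=1.
Step 8. [r2c2∈{4}] r2c2's peers cover all but 4 ⇒ r2c2=4.
Step 9. [r1c4∈{4}] r1c4 is down to just 4 ⇒ r1c4=4.
Step 10. [r2c1∈{3}] r2c1 has the single candidate 3, so r2c1=3.

Answer: 1 2 3 4 / 3 4 1 2 / 2 1 4 3 / 4 3 2 1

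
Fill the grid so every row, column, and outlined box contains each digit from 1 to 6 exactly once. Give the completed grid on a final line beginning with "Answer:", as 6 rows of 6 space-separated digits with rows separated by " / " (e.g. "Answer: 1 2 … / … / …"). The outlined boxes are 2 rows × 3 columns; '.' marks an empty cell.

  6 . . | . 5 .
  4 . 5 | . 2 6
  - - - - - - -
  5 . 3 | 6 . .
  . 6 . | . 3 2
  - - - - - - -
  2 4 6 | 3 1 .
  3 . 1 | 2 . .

Step 1. [r2c4∈{1}] nothing but 1 survives at r2c4 ⇒ r2c4=1.
Step 2. [r3c5∈{4}] r3c5's peers cover all but 4, so r3c5=4.
Step 3. [r1c2∈{1,2,3}] in row 1, 1 fits only at r1c2, so r1c2=1.
Step 4. [r6c6∈{4,5}] in row 6, 4 fits only at r6c6, so r6c6=4.
Step 5. [r3c6∈{1}] r3c6's peers cover all but 1, so r3c6=1.
Step 6. [r1c6∈{3}] r1c6 has the single candidate 3 ⇒ r1c6=3.
Step 7. [r4c4∈{5}] r4c4 is down to just 5. So r4c4=5.
Step 8. [r4c1∈{1}] r4c1 has the single candidate 1 ⇒ r4c1=1.
Step 9. [r6c5∈{6}] r6c5 is down to just 6. So r6c5=6.
Step 10. [r6c2∈{5}] r6c2 is down to just 5, so r6c2=5.
Step 11. [r3c2∈{2}] r3c2's peers cover all but 2 ⇒ r3c2=2.
Step 12. [r5c6∈{5}] nothing but 5 survives at r5c6, so r5c6=5.
Step 13. [r1c3∈{2}] only 2 remains possible at r1c3, so r1c3=2.
Step 14. [r4c3∈{4}] r4c3's peers cover all but 4, so r4c3=4.
Step 15. [r1c4∈{4}] r1c4's peers cover all but 4 ⇒ r1c4=4.
Step 16. [r2c2∈{3}] r2c2 is down to just 3. So r2c2=3.

Answer: 6 1 2 4 5 3 / 4 3 5 1 2 6 / 5 2 3 6 4 1 / 1 6 4 5 3 2 / 2 4 6 3 1 5 / 3 5 1 2 6 4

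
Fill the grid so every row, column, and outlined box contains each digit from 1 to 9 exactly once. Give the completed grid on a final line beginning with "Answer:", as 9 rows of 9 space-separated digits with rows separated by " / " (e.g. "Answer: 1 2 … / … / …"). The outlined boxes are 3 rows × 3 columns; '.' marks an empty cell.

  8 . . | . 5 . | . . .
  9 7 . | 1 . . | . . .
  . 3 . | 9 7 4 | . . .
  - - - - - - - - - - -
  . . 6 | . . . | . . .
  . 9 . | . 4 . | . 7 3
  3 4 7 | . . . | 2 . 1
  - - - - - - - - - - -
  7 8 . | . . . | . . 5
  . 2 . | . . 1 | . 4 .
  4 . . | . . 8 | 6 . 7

Step 1. [r6c8∈{5,6,8,9}] across box 6, 6 lands solely at r6c8. So r6c8=6.
Step 2. [r2c5∈{2,3,6,8}] r2c5 is the only open cell in box 2 admitting 8 ⇒ r2c5=8.
Step 3. [r6c5∈{9}] r6c5's peers cover all but 9, so r6c5=9.
Step 4. [r7c6∈{2,3,6,9}] col 6 places 9 nowhere but r7c6 ⇒ r7c6=9.
Step 5. [r6c6∈{5}] r6c6's peers cover all but 5, so r6c6=5.
Step 6. [r1c2∈{1,6}] r1c2 is the only open cell in col 2 admitting 6, so r1c2=6.
Step 7. [r5c3∈{1,2,5,8}] col 3 places 8 nowhere but r5c3 ⇒ r5c3=8.
Step 8. [r5c1∈{1,2,5}] across row 5, 1 lands solely at r5c1, so r5c1=1.
Step 9. [r4c1∈{2,5}] r4c1 is the only open cell in box 4 admitting 2 ⇒ r4c1=2.
Step 10. [r3c1∈{5}] r3c1's peers cover all but 5. So r3c1=5.
Step 11. [r2c6∈{2,3,6}] across box 2, 6 lands solely at r2c6. So r2c6=6.
Step 12. [r8c4∈{3,5,6,7}] row 8 places 7 nowhere but r8c4 ⇒ r8c4=7.
Step 13. [r1c7∈{1,3,4,7,9}] 7 has one home in row 1: r1c7. So r1c7=7.
Step 14. [r9c2∈{1,5}] across col 2, 1 lands solely at r9c2 ⇒ r9c2=1.
Step 15. [r7c3∈{3}] r7c3 has the single candidate 3. So r7c3=3.
Step 16. [r5c7∈{5}] only 5 remains possible at r5c7. So r5c7=5.
Step 17. [r9c4∈{2,3,5}] across col 4, 5 lands solely at r9c4. So r9c4=5.
Step 18. [r9c3∈{9}] r9c3's peers cover all but 9, so r9c3=9.
Step 19. [r3c9∈{2,6,8}] across row 3, 6 lands solely at r3c9. So r3c9=6.
Step 20. [r2c8∈{2,3,5}] across row 2, 5 lands solely at r2c8, so r2c8=5.
Step 21. [r2c7∈{3,4}] across row 2, 3 lands solely at r2c7 ⇒ r2c7=3.
Step 22. [r8c5∈{3,6}] row 8 places 3 nowhere but r8c5. So r8c5=3.
Step 23. [r4c7∈{4,8,9}] in col 7, 4 fits only at r4c7, so r4c7=4.
Step 24. [r9c5∈{2}] r9c5 is down to just 2 ⇒ r9c5=2.
Step 25. [r7c8∈{1,2}] r7c8 is the only open cell in row 7 admitting 2 ⇒ r7c8=2.
Step 26. [r3c3∈{1,2}] in row 3, 2 fits only at r3c3 ⇒ r3c3=2.
Step 27. [r1c3∈{1,4}] in col 3, 1 fits only at r1c3 ⇒ r1c3=1.
Step 28. [r1c9∈{2,4,9}] across row 1, 4 lands solely at r1c9, so r1c9=4.
Step 29. [r8c7∈{8,9}] in col 7, 9 fits only at r8c7. So r8c7=9.
Step 30. [r5c4∈{2,6}] row 5 places 6 nowhere but r5c4 ⇒ r5c4=6.
Step 31. [r3c8∈{1,8}] 1 has one home in col 8: r3c8 ⇒ r3c8=1.
Step 32. [r4c8∈{8,9}] col 8 places 8 nowhere but r4c8, so r4c8=8.
Step 33. [r1c4∈{2,3}] r1c4 is the only open cell in col 4 admitting 2, so r1c4=2.
Step 34. [r1c6∈{3}] only 3 remains possible at r1c6 ⇒ r1c6=3.
Step 35. [r4c4∈{3}] r4c4 is down to just 3. So r4c4=3.
Step 36. [r7c4∈{4}] nothing but 4 survives at r7c4. So r7c4=4.
Step 37. [r7c5∈{6}] r7c5's peers cover all but 6, so r7c5=6.
Step 38. [r8c3∈{5}] only 5 remains possible at r8c3, so r8c3=5.
Step 39. [r4c6∈{7}] only 7 remains possible at r4c6. So r4c6=7.
Step 40. [r9c8∈{3}] nothing but 3 survives at r9c8, so r9c8=3.
Step 41. [r2c9∈{2}] r2c9's peers cover all but 2, so r2c9=2.
Step 42. [r3c7∈{8}] r3c7 is down to just 8, so r3c7=8.
Step 43. [r1c8∈{9}] r1c8 is down to just 9, so r1c8=9.
Step 44. [r5c6∈{2}] r5c6's peers cover all but 2, so r5c6=2.
Step 45. [r2c3∈{4}] r2c3 is down to just 4 ⇒ r2c3=4.
Step 46. [r4c5∈{1}] only 1 remains possible at r4c5. So r4c5=1.
Step 47. [r6c4∈{8}] only 8 remains possible at r6c4, so r6c4=8.
Step 48. [r7c7∈{1}] r7c7 is down to just 1 ⇒ r7c7=1.
Step 49. [r4c9∈{9}] r4c9's peers cover all but 9, so r4c9=9.
Step 50. [r4c2∈{5}] r4c2's peers cover all but 5 ⇒ r4c2=5.
Step 51. [r8c9∈{8}] only 8 remains possible at r8c9, so r8c9=8.
Step 52. [r8c1∈{6}] r8c1 has the single candidate 6, so r8c1=6.

Answer: 8 6 1 2 5 3 7 9 4 / 9 7 4 1 8 6 3 5 2 / 5 3 2 9 7 4 8 1 6 / 2 5 6 3 1 7 4 8 9 / 1 9 8 6 4 2 5 7 3 / 3 4 7 8 9 5 2 6 1 / 7 8 3 4 6 9 1 2 5 / 6 2 5 7 3 1 9 4 8 / 4 1 9 5 2 8 6 3 7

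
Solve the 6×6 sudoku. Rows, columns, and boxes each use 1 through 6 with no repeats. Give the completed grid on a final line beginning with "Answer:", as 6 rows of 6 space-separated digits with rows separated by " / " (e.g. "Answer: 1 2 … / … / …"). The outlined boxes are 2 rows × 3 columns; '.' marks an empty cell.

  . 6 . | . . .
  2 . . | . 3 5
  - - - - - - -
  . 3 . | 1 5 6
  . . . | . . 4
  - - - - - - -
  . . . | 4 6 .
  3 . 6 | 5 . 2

Step 1. [r4c5∈{2}] nothing but 2 survives at r4c5, so r4c5=2.
Step 2. [r1c6∈{1}] nothing but 1 survives at r1c6. So r1c6=1.
Step 3. [r5c2∈{1,2,5}] r5c2 is the only open cell in col 2 admitting 2 ⇒ r5c2=2.
Step 4. [r4c2∈{1,5}] r4c2 is the only open cell in col 2 admitting 5, so r4c2=5.
Step 5. [r4c3∈{1}] nothing but 1 survives at r4c3 ⇒ r4c3=1.
Step 6. [r2c3∈{4}] r2c3 is down to just 4. So r2c3=4.
Step 7. [r5c1∈{1,5}] r5c1 is the only open cell in row 5 admitting 1, so r5c1=1.
Step 8. [r1c3∈{3,5}] 3 has one home in row 1: r1c3 ⇒ r1c3=3.
Step 9. [r3c1∈{4}] r3c1 has the single candidate 4, so r3c1=4.
Step 10. [r3c3∈{2}] only 2 remains possible at r3c3, so r3c3=2.
Step 11. [r4c1∈{6}] r4c1 has the single candidate 6, so r4c1=6.
Step 12. [r6c2∈{4}] r6c2 is down to just 4, so r6c2=4.
Step 13. [r4c4∈{3}] r4c4's peers cover all but 3 ⇒ r4c4=3.
Step 14. [r1c1∈{5}] only 5 remains possible at r1c1 ⇒ r1c1=5.
Step 15. [r2c4∈{6}] r2c4 is down to just 6 ⇒ r2c4=6.
Step 16. [r2c2∈{1}] r2c2's peers cover all but 1, so r2c2=1.
Step 17. [r6c5∈{1}] only 1 remains possible at r6c5. So r6c5=1.
Step 18. [r1c5∈{4}] only 4 remains possible at r1c5, so r1c5=4.
Step 19. [r5c6∈{3}] only 3 remains possible at r5c6. So r5c6=3.
Step 20. [r1c4∈{2}] only 2 remains possible at r1c4, so r1c4=2.
Step 21. [r5c3∈{5}] nothing but 5 survives at r5c3. So r5c3=5.

Answer: 5 6 3 2 4 1 / 2 1 4 6 3 5 / 4 3 2 1 5 6 / 6 5 1 3 2 4 / 1 2 5 4 6 3 / 3 4 6 5 1 2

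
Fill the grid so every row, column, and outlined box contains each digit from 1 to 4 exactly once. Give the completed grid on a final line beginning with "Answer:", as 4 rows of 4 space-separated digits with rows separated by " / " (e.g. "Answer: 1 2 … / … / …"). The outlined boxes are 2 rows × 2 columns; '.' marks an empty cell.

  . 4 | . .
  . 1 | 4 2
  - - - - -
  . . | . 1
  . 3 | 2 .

Step 1. [r3c1∈{2,4}] in row 3, 4 fits only at r3c1 ⇒ r3c1=4.
Step 2. [r1c4∈{3}] r1c4 has the single candidate 3 ⇒ r1c4=3.
Step 3. [r3c3∈{3}] only 3 remains possible at r3c3 ⇒ r3c3=3.
Step 4. [r1c1∈{2}] r1c1 has the single candidate 2, so r1c1=2.
Step 5. [r4c1∈{1}] r4c1's peers cover all but 1, so r4c1=1.
Step 6. [r1c3∈{1}] r1c3 is down to just 1, so r1c3=1.
Step 7. [r4c4∈{4}] r4c4's peers cover all but 4 ⇒ r4c4=4.
Step 8. [r2c1∈{3}] r2c1 has the single candidate 3. So r2c1=3.
Step 9. [r3c2∈{2}] r3c2 is down to just 2. So r3c2=2.

Answer: 2 4 1 3 / 3 1 4 2 / 4 2 3 1 / 1 3 2 4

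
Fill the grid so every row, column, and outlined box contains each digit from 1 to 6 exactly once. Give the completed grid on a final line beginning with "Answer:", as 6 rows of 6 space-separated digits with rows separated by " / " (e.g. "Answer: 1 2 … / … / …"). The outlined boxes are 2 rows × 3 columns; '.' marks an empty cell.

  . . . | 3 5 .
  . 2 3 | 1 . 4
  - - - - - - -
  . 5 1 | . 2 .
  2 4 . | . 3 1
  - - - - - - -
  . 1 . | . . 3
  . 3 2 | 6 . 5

Step 1. [r6c1∈{4}] r6c1 is down to just 4, so r6c1=4.
Step 2. [r1c2∈{6}] r1c2's peers cover all but 6 ⇒ r1c2=6.
Step 3. [r4c3∈{6}] r4c3 has the single candidate 6, so r4c3=6.
Step 4. [r5c5∈{4}] r5c5 is down to just 4 ⇒ r5c5=4.
Step 5. [r5c3∈{5}] only 5 remains possible at r5c3 ⇒ r5c3=5.
Step 6. [r2c5∈{6}] r2c5's peers cover all but 6, so r2c5=6.
Step 7. [r3c1∈{3}] only 3 remains possible at r3c1. So r3c1=3.
Step 8. [r3c6∈{6}] only 6 remains possible at r3c6. So r3c6=6.
Step 9. [r2c1∈{5}] r2c1's peers cover all but 5, so r2c1=5.
Step 10. [r4c4∈{5}] only 5 remains possible at r4c4, so r4c4=5.
Step 11. [r1c6∈{2}] r1c6 has the single candidate 2 ⇒ r1c6=2.
Step 12. [r1c3∈{4}] r1c3's peers cover all but 4 ⇒ r1c3=4.
Step 13. [r6c5∈{1}] r6c5 is down to just 1. So r6c5=1.
Step 14. [r3c4∈{4}] nothing but 4 survives at r3c4 ⇒ r3c4=4.
Step 15. [r1c1∈{1}] nothing but 1 survives at r1c1. So r1c1=1.
Step 16. [r5c1∈{6}] r5c1's peers cover all but 6, so r5c1=6.
Step 17. [r5c4∈{2}] r5c4 has the single candidate 2, so r5c4=2.

Answer: 1 6 4 3 5 2 / 5 2 3 1 6 4 / 3 5 1 4 2 6 / 2 4 6 5 3 1 / 6 1 5 2 4 3 / 4 3 2 6 1 5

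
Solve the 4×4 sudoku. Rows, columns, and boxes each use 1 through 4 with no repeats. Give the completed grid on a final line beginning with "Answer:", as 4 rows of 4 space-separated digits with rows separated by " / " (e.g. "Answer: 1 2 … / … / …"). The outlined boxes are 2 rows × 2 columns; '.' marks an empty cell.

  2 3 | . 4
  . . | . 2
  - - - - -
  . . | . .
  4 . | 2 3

Step 1. [r3c4∈{1}] r3c4's peers cover all but 1 ⇒ r3c4=1.
Step 2. [r2c1∈{1}] nothing but 1 survives at r2c1. So r2c1=1.
Step 3. [r2c3∈{3}] r2c3 is down to just 3 ⇒ r2c3=3.
Step 4. [r4c2∈{1}] r4c2's peers cover all but 1 ⇒ r4c2=1.
Step 5. [r3c3∈{4}] r3c3's peers cover all but 4, so r3c3=4.
Step 6. [r3c2∈{2}] r3c2 is down to just 2. So r3c2=2.
Step 7. [r1c3∈{1}] nothing but 1 survives at r1c3 ⇒ r1c3=1.
Step 8. [r2c2∈{4}] only 4 remains possible at r2c2. So r2c2=4.
Step 9. [r3c1∈{3}] r3c1's peers cover all but 3, so r3c1=3.

Answer: 2 3 1 4 / 1 4 3 2 / 3 2 4 1 / 4 1 2 3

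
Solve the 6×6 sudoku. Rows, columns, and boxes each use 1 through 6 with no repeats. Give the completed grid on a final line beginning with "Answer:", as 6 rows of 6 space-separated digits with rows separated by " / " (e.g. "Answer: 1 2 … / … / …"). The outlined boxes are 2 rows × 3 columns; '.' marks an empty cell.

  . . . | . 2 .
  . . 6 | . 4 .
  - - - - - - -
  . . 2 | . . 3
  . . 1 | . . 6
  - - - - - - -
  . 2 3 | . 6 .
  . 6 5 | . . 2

Step 1. [r4c5∈{5}] r4c5's peers cover all but 5, so r4c5=5.
Step 2. [r5c6∈{1,4,5}] r5c6 is the only open cell in col 6 admitting 4 ⇒ r5c6=4.
Step 3. [r5c1∈{1}] r5c1 has the single candidate 1, so r5c1=1.
Step 4. [r1c4∈{1,3,5,6}] across row 1, 6 lands solely at r1c4, so r1c4=6.
Step 5. [r2c4∈{1,3,5}] 3 has one home in box 2: r2c4. So r2c4=3.
Step 6. [r6c1∈{4}] r6c1 is down to just 4. So r6c1=4.
Step 7. [r6c4∈{1}] only 1 remains possible at r6c4, so r6c4=1.
Step 8. [r4c1∈{3}] only 3 remains possible at r4c1. So r4c1=3.
Step 9. [r1c1∈{5}] nothing but 5 survives at r1c1. So r1c1=5.
Step 10. [r4c2∈{4}] only 4 remains possible at r4c2, so r4c2=4.
Step 11. [r1c6∈{1}] r1c6 is down to just 1. So r1c6=1.
Step 12. [r3c4∈{4}] r3c4 has the single candidate 4, so r3c4=4.
Step 13. [r5c4∈{5}] nothing but 5 survives at r5c4, so r5c4=5.
Step 14. [r3c1∈{6}] r3c1 has the single candidate 6 ⇒ r3c1=6.
Step 15. [r1c3∈{4}] nothing but 4 survives at r1c3, so r1c3=4.
Step 16. [r2c1∈{2}] only 2 remains possible at r2c1. So r2c1=2.
Step 17. [r4c4∈{2}] r4c4 has the single candidate 2, so r4c4=2.
Step 18. [r2c6∈{5}] r2c6 is down to just 5, so r2c6=5.
Step 19. [r2c2∈{1}] only 1 remains possible at r2c2, so r2c2=1.
Step 20. [r3c5∈{1}] r3c5's peers cover all but 1 ⇒ r3c5=1.
Step 21. [r3c2∈{5}] r3c2's peers cover all but 5, so r3c2=5.
Step 22. [r1c2∈{3}] nothing but 3 survives at r1c2, so r1c2=3.
Step 23. [r6c5∈{3}] r6c5's peers cover all but 3. So r6c5=3.

Answer: 5 3 4 6 2 1 / 2 1 6 3 4 5 / 6 5 2 4 1 3 / 3 4 1 2 5 6 / 1 2 3 5 6 4 / 4 6 5 1 3 2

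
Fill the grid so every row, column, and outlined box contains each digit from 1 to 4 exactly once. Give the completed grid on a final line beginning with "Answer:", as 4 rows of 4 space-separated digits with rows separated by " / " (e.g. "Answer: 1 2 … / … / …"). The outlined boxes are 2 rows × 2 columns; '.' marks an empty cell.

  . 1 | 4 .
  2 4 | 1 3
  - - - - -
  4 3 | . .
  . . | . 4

Step 1. [r3c3∈{2}] r3c3 has the single candidate 2, so r3c3=2.
Step 2. [r1c4∈{2}] r1c4 is down to just 2, so r1c4=2.
Step 3. [r4c3∈{3}] only 3 remains possible at r4c3 ⇒ r4c3=3.
Step 4. [r4c1∈{1}] r4c1 is down to just 1. So r4c1=1.
Step 5. [r3c4∈{1}] r3c4's peers cover all but 1 ⇒ r3c4=1.
Step 6. [r4c2∈{2}] nothing but 2 survives at r4c2 ⇒ r4c2=2.
Step 7. [r1c1∈{3}] r1c1 is down to just 3, so r1c1=3.

Answer: 3 1 4 2 / 2 4 1 3 / 4 3 2 1 / 1 2 3 4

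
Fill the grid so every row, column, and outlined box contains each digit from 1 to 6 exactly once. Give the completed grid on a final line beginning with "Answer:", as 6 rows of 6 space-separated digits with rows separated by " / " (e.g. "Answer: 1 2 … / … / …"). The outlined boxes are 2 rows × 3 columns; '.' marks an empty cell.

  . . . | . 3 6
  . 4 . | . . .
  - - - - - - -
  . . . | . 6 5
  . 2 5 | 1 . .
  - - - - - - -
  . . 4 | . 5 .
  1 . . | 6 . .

Step 1. [r3c4∈{2,3,4}] row 3 places 2 nowhere but r3c4. So r3c4=2.
Step 2. [r4c1∈{3,4,6}] r4c1 is the only open cell in row 4 admitting 6. So r4c1=6.
Step 3. [r5c4∈{3}] nothing but 3 survives at r5c4. So r5c4=3.
Step 4. [r5c1∈{2}] r5c1 is down to just 2. So r5c1=2.
Step 5. [r6c3∈{3}] r6c3 is down to just 3 ⇒ r6c3=3.
Step 6. [r2c5∈{1,2}] in col 5, 1 fits only at r2c5. So r2c5=1.
Step 7. [r1c1∈{5}] nothing but 5 survives at r1c1. So r1c1=5.
Step 8. [r4c5∈{4}] only 4 remains possible at r4c5, so r4c5=4.
Step 9. [r1c3∈{1,2}] r1c3 is the only open cell in row 1 admitting 2 ⇒ r1c3=2.
Step 10. [r3c2∈{1,3}] 3 has one home in col 2: r3c2. So r3c2=3.
Step 11. [r6c5∈{2}] only 2 remains possible at r6c5, so r6c5=2.
Step 12. [r5c2∈{6}] r5c2 is down to just 6 ⇒ r5c2=6.
Step 13. [r2c6∈{2}] r2c6 has the single candidate 2, so r2c6=2.
Step 14. [r2c1∈{3}] only 3 remains possible at r2c1 ⇒ r2c1=3.
Step 15. [r4c6∈{3}] only 3 remains possible at r4c6. So r4c6=3.
Step 16. [r6c2∈{5}] nothing but 5 survives at r6c2. So r6c2=5.
Step 17. [r1c4∈{4}] r1c4 is down to just 4, so r1c4=4.
Step 18. [r6c6∈{4}] r6c6's peers cover all but 4 ⇒ r6c6=4.
Step 19. [r3c3∈{1}] only 1 remains possible at r3c3, so r3c3=1.
Step 20. [r3c1∈{4}] nothing but 4 survives at r3c1 ⇒ r3c1=4.
Step 21. [r2c4∈{5}] only 5 remains possible at r2c4, so r2c4=5.
Step 22. [r1c2∈{1}] r1c2 has the single candidate 1. So r1c2=1.
Step 23. [r5c6∈{1}] r5c6 is down to just 1 ⇒ r5c6=1.
Step 24. [r2c3∈{6}] r2c3 is down to just 6 ⇒ r2c3=6.

Answer: 5 1 2 4 3 6 / 3 4 6 5 1 2 / 4 3 1 2 6 5 / 6 2 5 1 4 3 / 2 6 4 3 5 1 / 1 5 3 6 2 4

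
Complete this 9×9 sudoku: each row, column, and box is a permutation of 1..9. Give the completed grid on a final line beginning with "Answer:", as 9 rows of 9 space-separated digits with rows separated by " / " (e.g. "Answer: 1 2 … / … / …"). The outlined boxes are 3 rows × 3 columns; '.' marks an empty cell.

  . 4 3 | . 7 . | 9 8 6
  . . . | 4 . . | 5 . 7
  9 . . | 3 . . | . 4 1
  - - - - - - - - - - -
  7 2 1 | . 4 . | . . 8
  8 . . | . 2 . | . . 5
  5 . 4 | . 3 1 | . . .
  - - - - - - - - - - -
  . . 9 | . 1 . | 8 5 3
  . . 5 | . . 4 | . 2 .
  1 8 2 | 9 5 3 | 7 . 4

Step 1. [r5c3∈{6}] nothing but 6 survives at r5c3. So r5c3=6.
Step 2. [r5c4∈{7}] r5c4 is down to just 7, so r5c4=7.
Step 3. [r5c6∈{9}] r5c6 has the single candidate 9 ⇒ r5c6=9.
Step 4. [r8c2∈{3,6,7}] row 8 places 7 nowhere but r8c2. So r8c2=7.
Step 5. [r7c2∈{6}] r7c2's peers cover all but 6, so r7c2=6.
Step 6. [r4c8∈{3,6,9}] r4c8 is the only open cell in row 4 admitting 9 ⇒ r4c8=9.
Step 7. [r1c1∈{2}] only 2 remains possible at r1c1, so r1c1=2.
Step 8. [r2c6∈{2,6,8}] across row 2, 2 lands solely at r2c6, so r2c6=2.
Step 9. [r3c6∈{5,6,8}] 8 has one home in col 6: r3c6, so r3c6=8.
Step 10. [r4c6∈{5,6}] col 6 places 6 nowhere but r4c6 ⇒ r4c6=6.
Step 11. [r8c4∈{6,8}] col 4 places 6 nowhere but r8c4, so r8c4=6.
Step 12. [r6c7∈{2,6}] col 7 places 6 nowhere but r6c7. So r6c7=6.
Step 13. [r4c7∈{3}] nothing but 3 survives at r4c7 ⇒ r4c7=3.
Step 14. [r2c5∈{6,9}] row 2 places 9 nowhere but r2c5, so r2c5=9.
Step 15. [r1c4∈{1,5}] row 1 places 1 nowhere but r1c4 ⇒ r1c4=1.
Step 16. [r5c7∈{1,4}] r5c7 is the only open cell in row 5 admitting 4, so r5c7=4.
Step 17. [r4c4∈{5}] nothing but 5 survives at r4c4, so r4c4=5.
Step 18. [r1c6∈{5}] nothing but 5 survives at r1c6. So r1c6=5.
Step 19. [r5c8∈{1}] r5c8 is down to just 1. So r5c8=1.
Step 20. [r6c8∈{7}] nothing but 7 survives at r6c8, so r6c8=7.
Step 21. [r2c1∈{6}] only 6 remains possible at r2c1 ⇒ r2c1=6.
Step 22. [r9c8∈{6}] r9c8's peers cover all but 6. So r9c8=6.
Step 23. [r3c2∈{5}] only 5 remains possible at r3c2, so r3c2=5.
Step 24. [r8c9∈{9}] r8c9 has the single candidate 9 ⇒ r8c9=9.
Step 25. [r8c7∈{1}] r8c7 has the single candidate 1 ⇒ r8c7=1.
Step 26. [r8c1∈{3}] r8c1's peers cover all but 3. So r8c1=3.
Step 27. [r8c5∈{8}] r8c5's peers cover all but 8 ⇒ r8c5=8.
Step 28. [r7c4∈{2}] r7c4 has the single candidate 2 ⇒ r7c4=2.
Step 29. [r2c3∈{8}] r2c3's peers cover all but 8, so r2c3=8.
Step 30. [r6c4∈{8}] r6c4 has the single candidate 8. So r6c4=8.
Step 31. [r3c5∈{6}] r3c5 has the single candidate 6, so r3c5=6.
Step 32. [r3c7∈{2}] only 2 remains possible at r3c7 ⇒ r3c7=2.
Step 33. [r2c2∈{1}] r2c2 is down to just 1 ⇒ r2c2=1.
Step 34. [r7c6∈{7}] r7c6's peers cover all but 7. So r7c6=7.
Step 35. [r6c9∈{2}] only 2 remains possible at r6c9 ⇒ r6c9=2.
Step 36. [r5c2∈{3}] r5c2's peers cover all but 3. So r5c2=3.
Step 37. [r2c8∈{3}] r2c8 is down to just 3. So r2c8=3.
Step 38. [r7c1∈{4}] only 4 remains possible at r7c1, so r7c1=4.
Step 39. [r3c3∈{7}] r3c3's peers cover all but 7, so r3c3=7.
Step 40. [r6c2∈{9}] only 9 remains possible at r6c2 ⇒ r6c2=9.

Answer: 2 4 3 1 7 5 9 8 6 / 6 1 8 4 9 2 5 3 7 / 9 5 7 3 6 8 2 4 1 / 7 2 1 5 4 6 3 9 8 / 8 3 6 7 2 9 4 1 5 / 5 9 4 8 3 1 6 7 2 / 4 6 9 2 1 7 8 5 3 / 3 7 5 6 8 4 1 2 9 / 1 8 2 9 5 3 7 6 4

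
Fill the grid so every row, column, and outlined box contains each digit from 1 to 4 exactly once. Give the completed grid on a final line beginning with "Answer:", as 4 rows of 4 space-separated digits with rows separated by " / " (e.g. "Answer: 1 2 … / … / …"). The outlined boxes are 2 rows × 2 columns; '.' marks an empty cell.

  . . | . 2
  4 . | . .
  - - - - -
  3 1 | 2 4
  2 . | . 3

Step 1. [r2c4∈{1}] nothing but 1 survives at r2c4 ⇒ r2c4=1.
Step 2. [r1c2∈{3}] r1c2's peers cover all but 3. So r1c2=3.
Step 3. [r4c2∈{4}] r4c2's peers cover all but 4 ⇒ r4c2=4.
Step 4. [r1c1∈{1}] r1c1 has the single candidate 1. So r1c1=1.
Step 5. [r1c3∈{4}] r1c3's peers cover all but 4 ⇒ r1c3=4.
Step 6. [r2c3∈{3}] nothing but 3 survives at r2c3 ⇒ r2c3=3.
Step 7. [r2c2∈{2}] only 2 remains possible at r2c2 ⇒ r2c2=2.
Step 8. [r4c3∈{1}] r4c3's peers cover all but 1, so r4c3=1.

Answer: 1 3 4 2 / 4 2 3 1 / 3 1 2 4 / 2 4 1 3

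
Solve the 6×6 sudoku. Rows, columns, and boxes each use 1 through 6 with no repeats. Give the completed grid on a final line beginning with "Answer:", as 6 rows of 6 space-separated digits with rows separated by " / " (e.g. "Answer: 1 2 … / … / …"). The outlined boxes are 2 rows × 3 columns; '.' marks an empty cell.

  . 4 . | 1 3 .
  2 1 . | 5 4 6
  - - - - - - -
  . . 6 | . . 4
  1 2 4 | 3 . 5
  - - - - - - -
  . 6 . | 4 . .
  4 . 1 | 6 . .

Step 1. [r5c3∈{2,3,5}] col 3 places 2 nowhere but r5c3. So r5c3=2.
Step 2. [r3c5∈{1,2}] in row 3, 1 fits only at r3c5 ⇒ r3c5=1.
Step 3. [r6c5∈{2,5}] col 5 places 2 nowhere but r6c5. So r6c5=2.
Step 4. [r6c2∈{3,5}] across row 6, 5 lands solely at r6c2 ⇒ r6c2=5.
Step 5. [r5c1∈{3}] r5c1 has the single candidate 3 ⇒ r5c1=3.
Step 6. [r3c1∈{5}] nothing but 5 survives at r3c1, so r3c1=5.
Step 7. [r1c3∈{5}] r1c3's peers cover all but 5 ⇒ r1c3=5.
Step 8. [r4c5∈{6}] r4c5 is down to just 6. So r4c5=6.
Step 9. [r3c2∈{3}] nothing but 3 survives at r3c2, so r3c2=3.
Step 10. [r5c5∈{5}] r5c5's peers cover all but 5, so r5c5=5.
Step 11. [r6c6∈{3}] r6c6 has the single candidate 3, so r6c6=3.
Step 12. [r3c4∈{2}] nothing but 2 survives at r3c4. So r3c4=2.
Step 13. [r1c1∈{6}] nothing but 6 survives at r1c1, so r1c1=6.
Step 14. [r2c3∈{3}] nothing but 3 survives at r2c3, so r2c3=3.
Step 15. [r5c6∈{1}] nothing but 1 survives at r5c6, so r5c6=1.
Step 16. [r1c6∈{2}] r1c6 is down to just 2 ⇒ r1c6=2.

Answer: 6 4 5 1 3 2 / 2 1 3 5 4 6 / 5 3 6 2 1 4 / 1 2 4 3 6 5 / 3 6 2 4 5 1 / 4 5 1 6 2 3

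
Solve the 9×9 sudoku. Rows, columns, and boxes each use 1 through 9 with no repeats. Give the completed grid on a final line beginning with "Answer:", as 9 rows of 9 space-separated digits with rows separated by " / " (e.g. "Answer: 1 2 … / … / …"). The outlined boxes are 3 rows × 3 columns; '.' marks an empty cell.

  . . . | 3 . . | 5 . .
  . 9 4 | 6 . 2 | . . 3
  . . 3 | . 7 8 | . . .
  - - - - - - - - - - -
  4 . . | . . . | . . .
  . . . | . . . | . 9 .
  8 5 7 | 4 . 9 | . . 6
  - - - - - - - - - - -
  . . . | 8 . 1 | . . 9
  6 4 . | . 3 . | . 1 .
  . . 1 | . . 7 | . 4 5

Step 1. [r4c8∈{2,3,5,7,8}] 5 has one home in col 8: r4c8. So r4c8=5.
Step 2. [r9c1∈{2,3,9}] 9 has one home in col 1: r9c1, so r9c1=9.
Step 3. [r9c4∈{2}] r9c4 has the single candidate 2, so r9c4=2.
Step 4. [r3c7∈{1,2,4,6,9}] 9 has one home in col 7: r3c7 ⇒ r3c7=9.
Step 5. [r5c7∈{1,2,3,4,7,8}] r5c7 is the only open cell in col 7 admitting 4. So r5c7=4.
Step 6. [r9c5∈{6}] r9c5 is down to just 6, so r9c5=6.
Step 7. [r8c6∈{5}] nothing but 5 survives at r8c6, so r8c6=5.
Step 8. [r7c7∈{2,3,6,7}] in col 7, 6 fits only at r7c7 ⇒ r7c7=6.
Step 9. [r3c9∈{1,2,4}] r3c9 is the only open cell in row 3 admitting 4, so r3c9=4.
Step 10. [r1c5∈{1,4,9}] 9 has one home in row 1: r1c5. So r1c5=9.
Step 11. [r4c3∈{2,6,9}] across row 4, 9 lands solely at r4c3. So r4c3=9.
Step 12. [r7c3∈{2,5}] across col 3, 5 lands solely at r7c3 ⇒ r7c3=5.
Step 13. [r4c7∈{1,2,3,7,8}] the only places for 3 in row 6 are inside box 6, so r4c7≠3.
Step 14. [r1c8∈{2,6,7,8}] within box 1, every 8-candidate lies in row 1, so r1c8≠8.
Step 15. [r2c8∈{7,8}] across col 8, 8 lands solely at r2c8. So r2c8=8.
Step 16. [r7c8∈{2,3,7}] 7 in box 7 is pinned to row 7 ⇒ r7c8≠7.
Step 17. [r1c8∈{2,6,7}] r1c8 is the only open cell in col 8 admitting 7, so r1c8=7.
Step 18. [r2c7∈{1}] only 1 remains possible at r2c7, so r2c7=1.
Step 19. [r1c9∈{2}] nothing but 2 survives at r1c9 ⇒ r1c9=2.
Step 20. [r3c4∈{1,5}] 1 has one home in box 2: r3c4 ⇒ r3c4=1.
Step 21. [r4c4∈{7}] r4c4's peers cover all but 7, so r4c4=7.
Step 22. [r7c2∈{2,3,7}] 7 has one home in col 2: r7c2. So r7c2=7.
Step 23. [r8c7∈{2,7,8}] 7 has one home in col 7: r8c7. So r8c7=7.
Step 24. [r8c9∈{8}] r8c9 has the single candidate 8 ⇒ r8c9=8.
Step 25. [r5c5∈{1,2,5,8}] r5c5 is the only open cell in row 5 admitting 8. So r5c5=8.
Step 26. [r9c7∈{3}] r9c7 is down to just 3 ⇒ r9c7=3.
Step 27. [r4c9∈{1}] nothing but 1 survives at r4c9 ⇒ r4c9=1.
Step 28. [r4c5∈{2}] r4c5 is down to just 2 ⇒ r4c5=2.
Step 29. [r1c3∈{6,8}] in col 3, 8 fits only at r1c3 ⇒ r1c3=8.
Step 30. [r1c2∈{1,6}] in row 1, 6 fits only at r1c2, so r1c2=6.
Step 31. [r4c2∈{3}] r4c2 is down to just 3. So r4c2=3.
Step 32. [r3c2∈{2}] r3c2's peers cover all but 2. So r3c2=2.
Step 33. [r8c3∈{2}] r8c3's peers cover all but 2 ⇒ r8c3=2.
Step 34. [r5c3∈{6}] nothing but 6 survives at r5c3. So r5c3=6.
Step 35. [r5c2∈{1}] only 1 remains possible at r5c2, so r5c2=1.
Step 36. [r6c7∈{2}] nothing but 2 survives at r6c7. So r6c7=2.
Step 37. [r2c1∈{5,7}] across row 2, 7 lands solely at r2c1, so r2c1=7.
Step 38. [r2c5∈{5}] r2c5 has the single candidate 5. So r2c5=5.
Step 39. [r8c4∈{9}] nothing but 9 survives at r8c4 ⇒ r8c4=9.
Step 40. [r7c8∈{2}] r7c8 is down to just 2 ⇒ r7c8=2.
Step 41. [r5c6∈{3}] r5c6's peers cover all but 3. So r5c6=3.
Step 42. [r7c5∈{4}] r7c5's peers cover all but 4. So r7c5=4.
Step 43. [r3c8∈{6}] r3c8 has the single candidate 6 ⇒ r3c8=6.
Step 44. [r4c7∈{8}] only 8 remains possible at r4c7. So r4c7=8.
Step 45. [r5c1∈{2}] r5c1 is down to just 2. So r5c1=2.
Step 46. [r4c6∈{6}] r4c6's peers cover all but 6 ⇒ r4c6=6.
Step 47. [r3c1∈{5}] r3c1 has the single candidate 5. So r3c1=5.
Step 48. [r1c6∈{4}] r1c6 is down to just 4 ⇒ r1c6=4.
Step 49. [r5c4∈{5}] r5c4 is down to just 5. So r5c4=5.
Step 50. [r1c1∈{1}] r1c1 is down to just 1. So r1c1=1.
Step 51. [r5c9∈{7}] nothing but 7 survives at r5c9, so r5c9=7.
Step 52. [r6c5∈{1}] r6c5 has the single candidate 1, so r6c5=1.
Step 53. [r9c2∈{8}] r9c2 is down to just 8. So r9c2=8.
Step 54. [r7c1∈{3}] r7c1 is down to just 3 ⇒ r7c1=3.
Step 55. [r6c8∈{3}] only 3 remains possible at r6c8, so r6c8=3.

Answer: 1 6 8 3 9 4 5 7 2 / 7 9 4 6 5 2 1 8 3 / 5 2 3 1 7 8 9 6 4 / 4 3 9 7 2 6 8 5 1 / 2 1 6 5 8 3 4 9 7 / 8 5 7 4 1 9 2 3 6 / 3 7 5 8 4 1 6 2 9 / 6 4 2 9 3 5 7 1 8 / 9 8 1 2 6 7 3 4 5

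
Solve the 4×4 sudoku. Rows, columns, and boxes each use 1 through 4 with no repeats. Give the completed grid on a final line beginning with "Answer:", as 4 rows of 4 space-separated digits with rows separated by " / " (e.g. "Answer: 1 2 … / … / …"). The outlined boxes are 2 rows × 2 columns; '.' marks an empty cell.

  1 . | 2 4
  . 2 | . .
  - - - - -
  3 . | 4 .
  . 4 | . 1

Step 1. [r2c4∈{3}] r2c4's peers cover all but 3. So r2c4=3.
Step 2. [r2c3∈{1}] r2c3's peers cover all but 1. So r2c3=1.
Step 3. [r4c1∈{2}] r4c1 has the single candidate 2, so r4c1=2.
Step 4. [r1c2∈{3}] r1c2's peers cover all but 3. So r1c2=3.
Step 5. [r3c4∈{2}] r3c4 has the single candidate 2 ⇒ r3c4=2.
Step 6. [r2c1∈{4}] nothing but 4 survives at r2c1. So r2c1=4.
Step 7. [r4c3∈{3}] only 3 remains possible at r4c3 ⇒ r4c3=3.
Step 8. [r3c2∈{1}] r3c2's peers cover all but 1. So r3c2=1.

Answer: 1 3 2 4 / 4 2 1 3 / 3 1 4 2 / 2 4 3 1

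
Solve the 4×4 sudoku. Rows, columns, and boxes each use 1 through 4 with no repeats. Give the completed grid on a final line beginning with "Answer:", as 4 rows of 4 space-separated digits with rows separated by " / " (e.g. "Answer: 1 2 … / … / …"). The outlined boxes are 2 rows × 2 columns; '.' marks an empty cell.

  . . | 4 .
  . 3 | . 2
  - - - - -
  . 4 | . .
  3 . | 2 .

Step 1. [r4c2∈{1}] r4c2 is down to just 1. So r4c2=1.
Step 2. [r2c3∈{1}] r2c3 is down to just 1. So r2c3=1.
Step 3. [r3c4∈{1,3}] row 3 places 1 nowhere but r3c4, so r3c4=1.
Step 4. [r3c1∈{2}] r3c1's peers cover all but 2. So r3c1=2.
Step 5. [r1c4∈{3}] r1c4 has the single candidate 3 ⇒ r1c4=3.
Step 6. [r2c1∈{4}] r2c1 has the single candidate 4 ⇒ r2c1=4.
Step 7. [r1c1∈{1}] only 1 remains possible at r1c1 ⇒ r1c1=1.
Step 8. [r3c3∈{3}] r3c3 is down to just 3. So r3c3=3.
Step 9. [r1c2∈{2}] nothing but 2 survives at r1c2, so r1c2=2.
Step 10. [r4c4∈{4}] nothing but 4 survives at r4c4, so r4c4=4.

Answer: 1 2 4 3 / 4 3 1 2 / 2 4 3 1 / 3 1 2 4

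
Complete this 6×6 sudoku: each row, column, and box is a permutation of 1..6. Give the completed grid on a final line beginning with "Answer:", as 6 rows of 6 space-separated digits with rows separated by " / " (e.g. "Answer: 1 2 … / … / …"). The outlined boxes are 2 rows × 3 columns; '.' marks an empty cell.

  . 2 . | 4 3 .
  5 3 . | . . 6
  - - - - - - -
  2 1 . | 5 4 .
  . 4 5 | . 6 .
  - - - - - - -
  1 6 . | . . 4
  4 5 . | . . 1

Step 1. [r6c5∈{2}] r6c5's peers cover all but 2. So r6c5=2.
Step 2. [r6c3∈{3}] r6c3 has the single candidate 3 ⇒ r6c3=3.
Step 3. [r4c4∈{1,2,3}] row 4 places 1 nowhere but r4c4 ⇒ r4c4=1.
Step 4. [r1c3∈{1,6}] r1c3 is the only open cell in row 1 admitting 1. So r1c3=1.
Step 5. [r4c1∈{3}] r4c1 has the single candidate 3, so r4c1=3.
Step 6. [r2c3∈{4}] r2c3's peers cover all but 4 ⇒ r2c3=4.
Step 7. [r5c3∈{2}] r5c3 is down to just 2 ⇒ r5c3=2.
Step 8. [r5c4∈{3}] r5c4's peers cover all but 3, so r5c4=3.
Step 9. [r1c1∈{6}] only 6 remains possible at r1c1. So r1c1=6.
Step 10. [r5c5∈{5}] r5c5 has the single candidate 5, so r5c5=5.
Step 11. [r2c5∈{1}] nothing but 1 survives at r2c5. So r2c5=1.
Step 12. [r1c6∈{5}] r1c6 is down to just 5, so r1c6=5.
Step 13. [r2c4∈{2}] r2c4 has the single candidate 2. So r2c4=2.
Step 14. [r4c6∈{2}] only 2 remains possible at r4c6. So r4c6=2.
Step 15. [r6c4∈{6}] only 6 remains possible at r6c4, so r6c4=6.
Step 16. [r3c6∈{3}] nothing but 3 survives at r3c6 ⇒ r3c6=3.
Step 17. [r3c3∈{6}] r3c3 is down to just 6. So r3c3=6.

Answer: 6 2 1 4 3 5 / 5 3 4 2 1 6 / 2 1 6 5 4 3 / 3 4 5 1 6 2 / 1 6 2 3 5 4 / 4 5 3 6 2 1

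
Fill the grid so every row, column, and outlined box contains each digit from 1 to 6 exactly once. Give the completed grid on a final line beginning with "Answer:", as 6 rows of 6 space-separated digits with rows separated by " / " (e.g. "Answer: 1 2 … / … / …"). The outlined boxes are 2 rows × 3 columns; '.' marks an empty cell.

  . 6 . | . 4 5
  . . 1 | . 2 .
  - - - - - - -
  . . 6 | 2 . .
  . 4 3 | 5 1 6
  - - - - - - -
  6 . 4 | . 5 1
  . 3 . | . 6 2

Step 1. [r2c6∈{3}] only 3 remains possible at r2c6 ⇒ r2c6=3.
Step 2. [r6c1∈{1,5}] row 6 places 1 nowhere but r6c1 ⇒ r6c1=1.
Step 3. [r2c2∈{5}] r2c2 has the single candidate 5, so r2c2=5.
Step 4. [r1c1∈{2,3}] across row 1, 3 lands solely at r1c1. So r1c1=3.
Step 5. [r1c3∈{2}] r1c3's peers cover all but 2. So r1c3=2.
Step 6. [r3c6∈{4}] r3c6 has the single candidate 4. So r3c6=4.
Step 7. [r4c1∈{2}] r4c1 is down to just 2. So r4c1=2.
Step 8. [r3c5∈{3}] r3c5 has the single candidate 3. So r3c5=3.
Step 9. [r6c3∈{5}] r6c3's peers cover all but 5. So r6c3=5.
Step 10. [r1c4∈{1}] only 1 remains possible at r1c4, so r1c4=1.
Step 11. [r5c4∈{3}] r5c4 has the single candidate 3, so r5c4=3.
Step 12. [r3c1∈{5}] r3c1's peers cover all but 5 ⇒ r3c1=5.
Step 13. [r6c4∈{4}] nothing but 4 survives at r6c4, so r6c4=4.
Step 14. [r2c4∈{6}] r2c4's peers cover all but 6, so r2c4=6.
Step 15. [r2c1∈{4}] r2c1 has the single candidate 4, so r2c1=4.
Step 16. [r5c2∈{2}] r5c2's peers cover all but 2. So r5c2=2.
Step 17. [r3c2∈{1}] r3c2 has the single candidate 1 ⇒ r3c2=1.

Answer: 3 6 2 1 4 5 / 4 5 1 6 2 3 / 5 1 6 2 3 4 / 2 4 3 5 1 6 / 6 2 4 3 5 1 / 1 3 5 4 6 2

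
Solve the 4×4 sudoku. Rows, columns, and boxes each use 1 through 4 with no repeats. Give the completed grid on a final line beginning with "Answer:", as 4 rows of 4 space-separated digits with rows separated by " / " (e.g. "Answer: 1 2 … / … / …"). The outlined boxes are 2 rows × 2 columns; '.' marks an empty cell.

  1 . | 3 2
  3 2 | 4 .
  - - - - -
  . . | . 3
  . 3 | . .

Step 1. [r4c4∈{1,4}] in col 4, 4 fits only at r4c4 ⇒ r4c4=4.
Step 2. [r3c1∈{2,4}] across col 1, 4 lands solely at r3c1, so r3c1=4.
Step 3. [r3c3∈{1,2}] r3c3 is the only open cell in row 3 admitting 2 ⇒ r3c3=2.
Step 4. [r3c2∈{1}] only 1 remains possible at r3c2. So r3c2=1.
Step 5. [r2c4∈{1}] only 1 remains possible at r2c4. So r2c4=1.
Step 6. [r4c3∈{1}] nothing but 1 survives at r4c3. So r4c3=1.
Step 7. [r1c2∈{4}] r1c2 is down to just 4, so r1c2=4.
Step 8. [r4c1∈{2}] nothing but 2 survives at r4c1. So r4c1=2.

Answer: 1 4 3 2 / 3 2 4 1 / 4 1 2 3 / 2 3 1 4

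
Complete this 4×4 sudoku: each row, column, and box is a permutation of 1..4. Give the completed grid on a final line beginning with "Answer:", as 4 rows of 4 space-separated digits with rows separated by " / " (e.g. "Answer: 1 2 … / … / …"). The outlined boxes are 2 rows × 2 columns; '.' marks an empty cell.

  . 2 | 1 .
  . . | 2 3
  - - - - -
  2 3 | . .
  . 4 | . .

Step 1. [r4c1∈{1}] nothing but 1 survives at r4c1, so r4c1=1.
Step 2. [r1c4∈{4}] r1c4's peers cover all but 4. So r1c4=4.
Step 3. [r2c1∈{4}] nothing but 4 survives at r2c1, so r2c1=4.
Step 4. [r4c3∈{3}] r4c3 is down to just 3 ⇒ r4c3=3.
Step 5. [r1c1∈{3}] r1c1 has the single candidate 3. So r1c1=3.
Step 6. [r3c4∈{1}] r3c4 has the single candidate 1, so r3c4=1.
Step 7. [r3c3∈{4}] nothing but 4 survives at r3c3 ⇒ r3c3=4.
Step 8. [r2c2∈{1}] r2c2 is down to just 1. So r2c2=1.
Step 9. [r4c4∈{2}] only 2 remains possible at r4c4 ⇒ r4c4=2.

Answer: 3 2 1 4 / 4 1 2 3 / 2 3 4 1 / 1 4 3 2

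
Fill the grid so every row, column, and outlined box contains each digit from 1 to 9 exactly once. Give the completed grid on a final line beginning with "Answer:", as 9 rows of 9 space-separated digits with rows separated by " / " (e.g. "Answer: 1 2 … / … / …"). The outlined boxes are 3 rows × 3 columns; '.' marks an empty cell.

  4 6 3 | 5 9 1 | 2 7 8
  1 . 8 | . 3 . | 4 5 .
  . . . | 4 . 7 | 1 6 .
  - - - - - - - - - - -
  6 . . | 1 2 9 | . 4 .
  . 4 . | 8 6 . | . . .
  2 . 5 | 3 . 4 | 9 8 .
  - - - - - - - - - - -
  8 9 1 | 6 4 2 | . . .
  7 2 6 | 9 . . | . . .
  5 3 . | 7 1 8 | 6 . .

Step 1. [r7c8∈{3}] nothing but 3 survives at r7c8, so r7c8=3.
Step 2. [r4c3∈{7}] r4c3's peers cover all but 7 ⇒ r4c3=7.
Step 3. [r5c6∈{5}] only 5 remains possible at r5c6, so r5c6=5.
Step 4. [r3c9∈{3,9}] in row 3, 3 fits only at r3c9 ⇒ r3c9=3.
Step 5. [r8c9∈{1,4,5}] in row 8, 4 fits only at r8c9 ⇒ r8c9=4.
Step 6. [r4c7∈{3,5}] in row 4, 3 fits only at r4c7. So r4c7=3.
Step 7. [r5c7∈{7}] r5c7 is down to just 7 ⇒ r5c7=7.
Step 8. [r5c3∈{9}] only 9 remains possible at r5c3. So r5c3=9.
Step 9. [r9c8∈{2,9}] across col 8, 9 lands solely at r9c8. So r9c8=9.
Step 10. [r5c8∈{1,2}] in col 8, 2 fits only at r5c8, so r5c8=2.
Step 11. [r7c7∈{5}] r7c7 is down to just 5. So r7c7=5.
Step 12. [r6c2∈{1}] r6c2 is down to just 1. So r6c2=1.
Step 13. [r6c5∈{7}] nothing but 7 survives at r6c5, so r6c5=7.
Step 14. [r4c9∈{5}] r4c9 has the single candidate 5. So r4c9=5.
Step 15. [r9c9∈{2}] r9c9 is down to just 2 ⇒ r9c9=2.
Step 16. [r3c3∈{2}] only 2 remains possible at r3c3 ⇒ r3c3=2.
Step 17. [r8c5∈{5}] nothing but 5 survives at r8c5 ⇒ r8c5=5.
Step 18. [r2c4∈{2}] r2c4 has the single candidate 2. So r2c4=2.
Step 19. [r2c9∈{9}] only 9 remains possible at r2c9, so r2c9=9.
Step 20. [r5c9∈{1}] nothing but 1 survives at r5c9 ⇒ r5c9=1.
Step 21. [r6c9∈{6}] nothing but 6 survives at r6c9, so r6c9=6.
Step 22. [r9c3∈{4}] r9c3 has the single candidate 4 ⇒ r9c3=4.
Step 23. [r4c2∈{8}] r4c2's peers cover all but 8, so r4c2=8.
Step 24. [r3c2∈{5}] nothing but 5 survives at r3c2 ⇒ r3c2=5.
Step 25. [r5c1∈{3}] r5c1 has the single candidate 3 ⇒ r5c1=3.
Step 26. [r8c8∈{1}] r8c8's peers cover all but 1. So r8c8=1.
Step 27. [r8c6∈{3}] r8c6 is down to just 3, so r8c6=3.
Step 28. [r3c1∈{9}] r3c1 is down to just 9. So r3c1=9.
Step 29. [r2c6∈{6}] r2c6's peers cover all but 6, so r2c6=6.
Step 30. [r8c7∈{8}] r8c7's peers cover all but 8. So r8c7=8.
Step 31. [r7c9∈{7}] r7c9's peers cover all but 7. So r7c9=7.
Step 32. [r2c2∈{7}] only 7 remains possible at r2c2, so r2c2=7.
Step 33. [r3c5∈{8}] only 8 remains possible at r3c5, so r3c5=8.

Answer: 4 6 3 5 9 1 2 7 8 / 1 7 8 2 3 6 4 5 9 / 9 5 2 4 8 7 1 6 3 / 6 8 7 1 2 9 3 4 5 / 3 4 9 8 6 5 7 2 1 / 2 1 5 3 7 4 9 8 6 / 8 9 1 6 4 2 5 3 7 / 7 2 6 9 5 3 8 1 4 / 5 3 4 7 1 8 6 9 2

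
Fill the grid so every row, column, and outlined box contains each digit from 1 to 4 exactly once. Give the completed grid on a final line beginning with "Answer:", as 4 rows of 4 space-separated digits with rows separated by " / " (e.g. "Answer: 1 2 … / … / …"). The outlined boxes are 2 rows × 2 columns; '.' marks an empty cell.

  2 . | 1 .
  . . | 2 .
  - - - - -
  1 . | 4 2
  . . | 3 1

Step 1. [r2c1∈{3,4}] 3 has one home in col 1: r2c1 ⇒ r2c1=3.
Step 2. [r1c2∈{4}] only 4 remains possible at r1c2, so r1c2=4.
Step 3. [r1c4∈{3}] only 3 remains possible at r1c4 ⇒ r1c4=3.
Step 4. [r2c4∈{4}] only 4 remains possible at r2c4. So r2c4=4.
Step 5. [r4c2∈{2}] nothing but 2 survives at r4c2. So r4c2=2.
Step 6. [r3c2∈{3}] r3c2's peers cover all but 3, so r3c2=3.
Step 7. [r4c1∈{4}] nothing but 4 survives at r4c1 ⇒ r4c1=4.
Step 8. [r2c2∈{1}] r2c2 is down to just 1, so r2c2=1.

Answer: 2 4 1 3 / 3 1 2 4 / 1 3 4 2 / 4 2 3 1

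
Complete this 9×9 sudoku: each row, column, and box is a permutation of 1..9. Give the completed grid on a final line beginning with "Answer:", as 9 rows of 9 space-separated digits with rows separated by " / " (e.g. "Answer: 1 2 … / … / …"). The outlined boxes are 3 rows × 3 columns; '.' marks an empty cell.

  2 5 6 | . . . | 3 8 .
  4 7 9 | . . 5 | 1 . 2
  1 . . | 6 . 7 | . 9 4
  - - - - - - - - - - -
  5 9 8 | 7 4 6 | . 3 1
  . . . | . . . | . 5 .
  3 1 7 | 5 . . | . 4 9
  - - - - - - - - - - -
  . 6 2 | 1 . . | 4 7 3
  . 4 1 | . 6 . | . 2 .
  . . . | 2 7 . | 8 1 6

Step 1. [r8c7∈{5,9}] col 7 places 9 nowhere but r8c7, so r8c7=9.
Step 2. [r3c5∈{2,3,8}] in row 3, 2 fits only at r3c5, so r3c5=2.
Step 3. [r6c5∈{8}] nothing but 8 survives at r6c5 ⇒ r6c5=8.
Step 4. [r5c7∈{2,6,7}] 7 has one home in col 7: r5c7, so r5c7=7.
Step 5. [r9c6∈{3,4,9}] r9c6 is the only open cell in row 9 admitting 4, so r9c6=4.
Step 6. [r2c4∈{3,8}] 8 has one home in row 2: r2c4. So r2c4=8.
Step 7. [r6c6∈{2}] only 2 remains possible at r6c6 ⇒ r6c6=2.
Step 8. [r8c4∈{3}] r8c4 is down to just 3. So r8c4=3.
Step 9. [r5c4∈{9}] only 9 remains possible at r5c4 ⇒ r5c4=9.
Step 10. [r5c6∈{1,3}] 3 has one home in col 6: r5c6. So r5c6=3.
Step 11. [r1c6∈{1,9}] r1c6 is the only open cell in col 6 admitting 1, so r1c6=1.
Step 12. [r7c6∈{8,9}] 9 has one home in col 6: r7c6. So r7c6=9.
Step 13. [r3c3∈{3}] r3c3's peers cover all but 3 ⇒ r3c3=3.
Step 14. [r8c6∈{8}] only 8 remains possible at r8c6, so r8c6=8.
Step 15. [r6c7∈{6}] r6c7's peers cover all but 6 ⇒ r6c7=6.
Step 16. [r3c7∈{5}] nothing but 5 survives at r3c7 ⇒ r3c7=5.
Step 17. [r9c3∈{5}] r9c3 is down to just 5, so r9c3=5.
Step 18. [r4c7∈{2}] r4c7 is down to just 2. So r4c7=2.
Step 19. [r2c5∈{3}] nothing but 3 survives at r2c5, so r2c5=3.
Step 20. [r2c8∈{6}] r2c8's peers cover all but 6 ⇒ r2c8=6.
Step 21. [r8c9∈{5}] r8c9's peers cover all but 5, so r8c9=5.
Step 22. [r1c5∈{9}] only 9 remains possible at r1c5, so r1c5=9.
Step 23. [r1c4∈{4}] nothing but 4 survives at r1c4 ⇒ r1c4=4.
Step 24. [r1c9∈{7}] r1c9's peers cover all but 7 ⇒ r1c9=7.
Step 25. [r7c5∈{5}] r7c5 is down to just 5. So r7c5=5.
Step 26. [r7c1∈{8}] r7c1 is down to just 8, so r7c1=8.
Step 27. [r9c2∈{3}] nothing but 3 survives at r9c2 ⇒ r9c2=3.
Step 28. [r8c1∈{7}] r8c1's peers cover all but 7 ⇒ r8c1=7.
Step 29. [r5c5∈{1}] only 1 remains possible at r5c5, so r5c5=1.
Step 30. [r5c1∈{6}] r5c1's peers cover all but 6 ⇒ r5c1=6.
Step 31. [r5c9∈{8}] r5c9 is down to just 8. So r5c9=8.
Step 32. [r5c3∈{4}] nothing but 4 survives at r5c3, so r5c3=4.
Step 33. [r9c1∈{9}] only 9 remains possible at r9c1 ⇒ r9c1=9.
Step 34. [r3c2∈{8}] r3c2 is down to just 8, so r3c2=8.
Step 35. [r5c2∈{2}] r5c2 has the single candidate 2. So r5c2=2.

Answer: 2 5 6 4 9 1 3 8 7 / 4 7 9 8 3 5 1 6 2 / 1 8 3 6 2 7 5 9 4 / 5 9 8 7 4 6 2 3 1 / 6 2 4 9 1 3 7 5 8 / 3 1 7 5 8 2 6 4 9 / 8 6 2 1 5 9 4 7 3 / 7 4 1 3 6 8 9 2 5 / 9 3 5 2 7 4 8 1 6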